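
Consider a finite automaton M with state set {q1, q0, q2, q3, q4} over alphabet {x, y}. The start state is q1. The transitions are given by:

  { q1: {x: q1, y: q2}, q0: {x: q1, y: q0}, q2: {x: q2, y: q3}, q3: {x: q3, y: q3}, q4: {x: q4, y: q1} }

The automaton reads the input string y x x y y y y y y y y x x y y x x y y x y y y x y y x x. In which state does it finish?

q3

start at q1
read 'y': q1 → q2
read 'x': q2 → q2
read 'x': q2 → q2
read 'y': q2 → q3
read 'y': q3 → q3
read 'y': q3 → q3
read 'y': q3 → q3
read 'y': q3 → q3
read 'y': q3 → q3
read 'y': q3 → q3
read 'y': q3 → q3
read 'x': q3 → q3
read 'x': q3 → q3
read 'y': q3 → q3
read 'y': q3 → q3
read 'x': q3 → q3
read 'x': q3 → q3
read 'y': q3 → q3
read 'y': q3 → q3
read 'x': q3 → q3
read 'y': q3 → q3
read 'y': q3 → q3
read 'y': q3 → q3
read 'x': q3 → q3
read 'y': q3 → q3
read 'y': q3 → q3
read 'x': q3 → q3
read 'x': q3 → q3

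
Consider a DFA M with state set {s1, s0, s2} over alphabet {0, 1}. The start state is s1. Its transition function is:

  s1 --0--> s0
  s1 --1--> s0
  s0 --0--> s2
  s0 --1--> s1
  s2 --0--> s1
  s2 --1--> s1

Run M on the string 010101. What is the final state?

Trace: s1 -0-> s0 -1-> s1 -0-> s0 -1-> s1 -0-> s0 -1-> s1

s1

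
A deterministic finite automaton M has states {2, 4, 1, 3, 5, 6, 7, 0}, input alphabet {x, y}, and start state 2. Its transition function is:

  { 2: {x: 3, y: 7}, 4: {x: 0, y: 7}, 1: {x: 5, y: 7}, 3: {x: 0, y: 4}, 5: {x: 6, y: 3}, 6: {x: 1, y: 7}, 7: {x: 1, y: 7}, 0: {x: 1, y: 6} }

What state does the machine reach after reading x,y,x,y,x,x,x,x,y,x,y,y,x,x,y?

3

start at 2
read 'x': 2 → 3
read 'y': 3 → 4
read 'x': 4 → 0
read 'y': 0 → 6
read 'x': 6 → 1
read 'x': 1 → 5
read 'x': 5 → 6
read 'x': 6 → 1
read 'y': 1 → 7
read 'x': 7 → 1
read 'y': 1 → 7
read 'y': 7 → 7
read 'x': 7 → 1
read 'x': 1 → 5
read 'y': 5 → 3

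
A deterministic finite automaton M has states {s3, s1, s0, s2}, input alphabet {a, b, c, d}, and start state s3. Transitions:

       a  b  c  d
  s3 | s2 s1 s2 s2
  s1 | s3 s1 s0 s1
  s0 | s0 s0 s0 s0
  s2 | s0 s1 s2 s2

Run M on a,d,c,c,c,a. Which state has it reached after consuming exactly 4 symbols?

Trace: s3 -a-> s2 -d-> s2 -c-> s2 -c-> s2
After 4 symbols: s2.

s2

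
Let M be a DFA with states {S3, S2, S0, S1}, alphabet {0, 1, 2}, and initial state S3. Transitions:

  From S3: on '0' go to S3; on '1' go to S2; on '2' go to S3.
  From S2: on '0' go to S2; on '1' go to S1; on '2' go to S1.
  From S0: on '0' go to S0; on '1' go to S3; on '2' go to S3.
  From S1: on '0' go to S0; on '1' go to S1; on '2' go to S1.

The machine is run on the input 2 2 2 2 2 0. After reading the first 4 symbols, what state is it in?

S3

start at S3
read '2': S3 → S3
read '2': S3 → S3
read '2': S3 → S3
read '2': S3 → S3
After 4 symbols: S3.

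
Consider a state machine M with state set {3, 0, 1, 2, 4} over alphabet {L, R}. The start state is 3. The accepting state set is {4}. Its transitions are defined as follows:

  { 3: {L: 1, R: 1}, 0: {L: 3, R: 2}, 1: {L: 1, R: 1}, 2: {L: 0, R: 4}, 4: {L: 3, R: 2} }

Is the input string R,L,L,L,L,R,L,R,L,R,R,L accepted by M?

Trace: 3 -R-> 1 -L-> 1 -L-> 1 -L-> 1 -L-> 1 -R-> 1 -L-> 1 -R-> 1 -L-> 1 -R-> 1 -R-> 1 -L-> 1
End state 1 is not accepting.

No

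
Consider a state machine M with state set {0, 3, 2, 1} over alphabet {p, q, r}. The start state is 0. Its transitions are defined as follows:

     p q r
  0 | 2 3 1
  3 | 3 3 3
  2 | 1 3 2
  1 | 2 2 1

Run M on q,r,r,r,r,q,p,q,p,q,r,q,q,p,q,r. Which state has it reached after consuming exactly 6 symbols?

Trace: 0 -q-> 3 -r-> 3 -r-> 3 -r-> 3 -r-> 3 -q-> 3
After 6 symbols: 3.

3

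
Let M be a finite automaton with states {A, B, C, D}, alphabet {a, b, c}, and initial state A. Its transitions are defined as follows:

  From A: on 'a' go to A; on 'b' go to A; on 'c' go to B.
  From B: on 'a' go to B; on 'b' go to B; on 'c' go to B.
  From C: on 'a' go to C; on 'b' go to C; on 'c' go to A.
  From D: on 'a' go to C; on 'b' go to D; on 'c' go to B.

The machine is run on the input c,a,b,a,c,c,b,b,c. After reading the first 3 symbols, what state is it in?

A → B → B → B
After 3 symbols: B.

B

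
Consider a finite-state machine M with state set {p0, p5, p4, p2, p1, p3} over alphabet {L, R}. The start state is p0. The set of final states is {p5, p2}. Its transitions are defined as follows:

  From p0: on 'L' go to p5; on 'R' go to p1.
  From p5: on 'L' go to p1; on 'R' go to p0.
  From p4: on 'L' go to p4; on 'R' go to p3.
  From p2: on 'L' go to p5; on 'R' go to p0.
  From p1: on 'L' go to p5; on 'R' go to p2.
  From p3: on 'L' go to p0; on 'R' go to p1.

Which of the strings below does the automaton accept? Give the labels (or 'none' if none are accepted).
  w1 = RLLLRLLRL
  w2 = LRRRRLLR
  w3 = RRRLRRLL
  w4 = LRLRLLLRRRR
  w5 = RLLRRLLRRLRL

w1, w2, w5

w1:
  start at p0
  read 'R': p0 → p1
  read 'L': p1 → p5
  read 'L': p5 → p1
  read 'L': p1 → p5
  read 'R': p5 → p0
  read 'L': p0 → p5
  read 'L': p5 → p1
  read 'R': p1 → p2
  read 'L': p2 → p5
  end p5, accepted
w2:
  start at p0
  read 'L': p0 → p5
  read 'R': p5 → p0
  read 'R': p0 → p1
  read 'R': p1 → p2
  read 'R': p2 → p0
  read 'L': p0 → p5
  read 'L': p5 → p1
  read 'R': p1 → p2
  end p2, accepted
w3:
  start at p0
  read 'R': p0 → p1
  read 'R': p1 → p2
  read 'R': p2 → p0
  read 'L': p0 → p5
  read 'R': p5 → p0
  read 'R': p0 → p1
  read 'L': p1 → p5
  read 'L': p5 → p1
  end p1, rejected
w4:
  start at p0
  read 'L': p0 → p5
  read 'R': p5 → p0
  read 'L': p0 → p5
  read 'R': p5 → p0
  read 'L': p0 → p5
  read 'L': p5 → p1
  read 'L': p1 → p5
  read 'R': p5 → p0
  read 'R': p0 → p1
  read 'R': p1 → p2
  read 'R': p2 → p0
  end p0, rejected
w5:
  start at p0
  read 'R': p0 → p1
  read 'L': p1 → p5
  read 'L': p5 → p1
  read 'R': p1 → p2
  read 'R': p2 → p0
  read 'L': p0 → p5
  read 'L': p5 → p1
  read 'R': p1 → p2
  read 'R': p2 → p0
  read 'L': p0 → p5
  read 'R': p5 → p0
  read 'L': p0 → p5
  end p5, accepted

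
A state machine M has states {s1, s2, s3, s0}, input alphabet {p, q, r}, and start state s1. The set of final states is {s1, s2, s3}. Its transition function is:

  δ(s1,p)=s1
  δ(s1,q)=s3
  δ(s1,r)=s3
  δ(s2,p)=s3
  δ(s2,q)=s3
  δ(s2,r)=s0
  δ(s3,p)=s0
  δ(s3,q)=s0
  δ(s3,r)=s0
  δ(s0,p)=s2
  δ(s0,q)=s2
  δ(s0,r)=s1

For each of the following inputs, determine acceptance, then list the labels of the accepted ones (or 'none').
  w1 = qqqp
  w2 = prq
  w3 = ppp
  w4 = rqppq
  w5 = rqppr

w1: s1 → s3 → s0 → s2 → s3  → end s3, accepted
w2: s1 → s1 → s3 → s0  → end s0, rejected
w3: s1 → s1 → s1 → s1  → end s1, accepted
w4: s1 → s3 → s0 → s2 → s3 → s0  → end s0, rejected
w5: s1 → s3 → s0 → s2 → s3 → s0  → end s0, rejected

w1, w3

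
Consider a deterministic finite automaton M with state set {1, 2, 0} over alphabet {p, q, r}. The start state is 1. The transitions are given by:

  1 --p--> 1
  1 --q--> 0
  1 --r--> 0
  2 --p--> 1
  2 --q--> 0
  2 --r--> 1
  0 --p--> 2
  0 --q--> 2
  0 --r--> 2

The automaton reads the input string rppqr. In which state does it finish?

1 → 0 → 2 → 1 → 0 → 2

2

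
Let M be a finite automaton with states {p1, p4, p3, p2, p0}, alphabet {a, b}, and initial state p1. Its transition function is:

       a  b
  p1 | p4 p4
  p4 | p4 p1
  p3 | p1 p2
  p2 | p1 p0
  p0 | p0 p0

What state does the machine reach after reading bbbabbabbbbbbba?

p4

p1 → p4 → p1 → p4 → p4 → p1 → p4 → p4 → p1 → p4 → p1 → p4 → p1 → p4 → p1 → p4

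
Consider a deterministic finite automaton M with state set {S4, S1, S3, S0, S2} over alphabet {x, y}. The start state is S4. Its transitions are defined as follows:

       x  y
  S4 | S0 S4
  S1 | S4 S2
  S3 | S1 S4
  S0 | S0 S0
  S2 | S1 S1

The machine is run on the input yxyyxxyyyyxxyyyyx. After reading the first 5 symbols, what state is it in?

S0

S4 → S4 → S0 → S0 → S0 → S0
After 5 symbols: S0.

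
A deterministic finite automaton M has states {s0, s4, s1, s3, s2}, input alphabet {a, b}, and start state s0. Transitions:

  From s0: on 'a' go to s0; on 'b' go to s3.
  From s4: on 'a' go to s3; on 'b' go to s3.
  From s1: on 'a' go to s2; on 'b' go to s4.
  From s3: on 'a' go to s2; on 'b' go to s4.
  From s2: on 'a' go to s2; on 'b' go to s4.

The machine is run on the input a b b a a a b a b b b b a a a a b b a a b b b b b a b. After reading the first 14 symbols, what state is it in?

s2

Trace: s0 -a-> s0 -b-> s3 -b-> s4 -a-> s3 -a-> s2 -a-> s2 -b-> s4 -a-> s3 -b-> s4 -b-> s3 -b-> s4 -b-> s3 -a-> s2 -a-> s2
After 14 symbols: s2.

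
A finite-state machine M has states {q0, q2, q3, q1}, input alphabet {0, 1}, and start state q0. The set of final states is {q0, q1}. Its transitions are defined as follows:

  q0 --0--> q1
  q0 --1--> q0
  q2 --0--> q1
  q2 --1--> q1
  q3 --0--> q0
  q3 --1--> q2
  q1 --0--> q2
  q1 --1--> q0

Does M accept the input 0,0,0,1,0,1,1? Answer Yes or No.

Yes

start at q0
read '0': q0 → q1
read '0': q1 → q2
read '0': q2 → q1
read '1': q1 → q0
read '0': q0 → q1
read '1': q1 → q0
read '1': q0 → q0
End state q0 is accepting.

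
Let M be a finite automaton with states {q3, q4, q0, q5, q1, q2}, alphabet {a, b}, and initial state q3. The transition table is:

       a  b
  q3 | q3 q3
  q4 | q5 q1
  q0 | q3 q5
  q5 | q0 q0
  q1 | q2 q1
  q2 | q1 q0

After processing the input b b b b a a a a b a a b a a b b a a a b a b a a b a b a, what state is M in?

start at q3
read 'b': q3 → q3
read 'b': q3 → q3
read 'b': q3 → q3
read 'b': q3 → q3
read 'a': q3 → q3
read 'a': q3 → q3
read 'a': q3 → q3
read 'a': q3 → q3
read 'b': q3 → q3
read 'a': q3 → q3
read 'a': q3 → q3
read 'b': q3 → q3
read 'a': q3 → q3
read 'a': q3 → q3
read 'b': q3 → q3
read 'b': q3 → q3
read 'a': q3 → q3
read 'a': q3 → q3
read 'a': q3 → q3
read 'b': q3 → q3
read 'a': q3 → q3
read 'b': q3 → q3
read 'a': q3 → q3
read 'a': q3 → q3
read 'b': q3 → q3
read 'a': q3 → q3
read 'b': q3 → q3
read 'a': q3 → q3

q3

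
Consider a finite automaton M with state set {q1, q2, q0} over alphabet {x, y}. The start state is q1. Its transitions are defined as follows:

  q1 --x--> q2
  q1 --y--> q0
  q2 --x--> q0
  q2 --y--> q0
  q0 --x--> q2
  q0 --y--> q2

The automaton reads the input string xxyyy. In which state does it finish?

q1 → q2 → q0 → q2 → q0 → q2

q2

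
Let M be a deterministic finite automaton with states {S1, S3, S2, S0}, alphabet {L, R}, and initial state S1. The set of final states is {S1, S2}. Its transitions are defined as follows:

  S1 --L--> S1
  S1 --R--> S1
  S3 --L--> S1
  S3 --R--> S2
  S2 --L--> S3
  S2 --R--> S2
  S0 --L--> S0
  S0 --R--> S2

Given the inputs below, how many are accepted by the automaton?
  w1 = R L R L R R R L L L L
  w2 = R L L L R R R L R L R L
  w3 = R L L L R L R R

3

w1: S1 → S1 → S1 → S1 → S1 → S1 → S1 → S1 → S1 → S1 → S1 → S1  → end S1, accepted
w2: S1 → S1 → S1 → S1 → S1 → S1 → S1 → S1 → S1 → S1 → S1 → S1 → S1  → end S1, accepted
w3: S1 → S1 → S1 → S1 → S1 → S1 → S1 → S1 → S1  → end S1, accepted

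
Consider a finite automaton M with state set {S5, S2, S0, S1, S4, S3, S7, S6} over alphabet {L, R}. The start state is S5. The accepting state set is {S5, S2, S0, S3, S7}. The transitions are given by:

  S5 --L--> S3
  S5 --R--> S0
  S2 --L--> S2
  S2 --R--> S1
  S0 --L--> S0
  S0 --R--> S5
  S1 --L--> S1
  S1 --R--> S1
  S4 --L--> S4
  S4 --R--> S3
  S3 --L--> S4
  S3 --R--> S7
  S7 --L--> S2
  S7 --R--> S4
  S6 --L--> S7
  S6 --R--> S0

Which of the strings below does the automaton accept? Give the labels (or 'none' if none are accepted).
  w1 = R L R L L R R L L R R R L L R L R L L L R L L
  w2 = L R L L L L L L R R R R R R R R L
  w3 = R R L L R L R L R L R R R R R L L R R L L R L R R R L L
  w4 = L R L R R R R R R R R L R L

none

w1: Trace: S5 -R-> S0 -L-> S0 -R-> S5 -L-> S3 -L-> S4 -R-> S3 -R-> S7 -L-> S2 -L-> S2 -R-> S1 -R-> S1 -R-> S1 -L-> S1 -L-> S1 -R-> S1 -L-> S1 -R-> S1 -L-> S1 -L-> S1 -L-> S1 -R-> S1 -L-> S1 -L-> S1  → end S1, rejected
w2: Trace: S5 -L-> S3 -R-> S7 -L-> S2 -L-> S2 -L-> S2 -L-> S2 -L-> S2 -L-> S2 -R-> S1 -R-> S1 -R-> S1 -R-> S1 -R-> S1 -R-> S1 -R-> S1 -R-> S1 -L-> S1  → end S1, rejected
w3: Trace: S5 -R-> S0 -R-> S5 -L-> S3 -L-> S4 -R-> S3 -L-> S4 -R-> S3 -L-> S4 -R-> S3 -L-> S4 -R-> S3 -R-> S7 -R-> S4 -R-> S3 -R-> S7 -L-> S2 -L-> S2 -R-> S1 -R-> S1 -L-> S1 -L-> S1 -R-> S1 -L-> S1 -R-> S1 -R-> S1 -R-> S1 -L-> S1 -L-> S1  → end S1, rejected
w4: Trace: S5 -L-> S3 -R-> S7 -L-> S2 -R-> S1 -R-> S1 -R-> S1 -R-> S1 -R-> S1 -R-> S1 -R-> S1 -R-> S1 -L-> S1 -R-> S1 -L-> S1  → end S1, rejected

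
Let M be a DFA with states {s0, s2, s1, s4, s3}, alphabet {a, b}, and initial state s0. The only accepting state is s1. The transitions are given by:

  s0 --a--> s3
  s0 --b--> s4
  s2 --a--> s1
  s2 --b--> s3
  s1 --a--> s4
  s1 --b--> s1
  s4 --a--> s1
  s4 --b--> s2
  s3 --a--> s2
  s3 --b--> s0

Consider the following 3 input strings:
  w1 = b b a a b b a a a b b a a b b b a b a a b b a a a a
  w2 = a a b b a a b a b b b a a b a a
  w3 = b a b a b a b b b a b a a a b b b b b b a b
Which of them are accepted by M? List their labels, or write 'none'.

w1

w1: Trace: s0 -b-> s4 -b-> s2 -a-> s1 -a-> s4 -b-> s2 -b-> s3 -a-> s2 -a-> s1 -a-> s4 -b-> s2 -b-> s3 -a-> s2 -a-> s1 -b-> s1 -b-> s1 -b-> s1 -a-> s4 -b-> s2 -a-> s1 -a-> s4 -b-> s2 -b-> s3 -a-> s2 -a-> s1 -a-> s4 -a-> s1  → end s1, accepted
w2: Trace: s0 -a-> s3 -a-> s2 -b-> s3 -b-> s0 -a-> s3 -a-> s2 -b-> s3 -a-> s2 -b-> s3 -b-> s0 -b-> s4 -a-> s1 -a-> s4 -b-> s2 -a-> s1 -a-> s4  → end s4, rejected
w3: Trace: s0 -b-> s4 -a-> s1 -b-> s1 -a-> s4 -b-> s2 -a-> s1 -b-> s1 -b-> s1 -b-> s1 -a-> s4 -b-> s2 -a-> s1 -a-> s4 -a-> s1 -b-> s1 -b-> s1 -b-> s1 -b-> s1 -b-> s1 -b-> s1 -a-> s4 -b-> s2  → end s2, rejected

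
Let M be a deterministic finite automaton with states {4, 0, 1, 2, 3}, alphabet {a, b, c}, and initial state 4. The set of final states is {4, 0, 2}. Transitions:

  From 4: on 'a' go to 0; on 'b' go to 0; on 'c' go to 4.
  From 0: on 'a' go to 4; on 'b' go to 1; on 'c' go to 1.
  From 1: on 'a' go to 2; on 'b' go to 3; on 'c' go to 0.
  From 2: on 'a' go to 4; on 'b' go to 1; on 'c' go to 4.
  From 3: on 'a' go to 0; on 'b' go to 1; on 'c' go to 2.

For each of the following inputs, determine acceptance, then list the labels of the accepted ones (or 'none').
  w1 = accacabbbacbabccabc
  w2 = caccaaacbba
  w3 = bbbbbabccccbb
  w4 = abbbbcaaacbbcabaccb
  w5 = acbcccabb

w2, w4

w1: Trace: 4 -a-> 0 -c-> 1 -c-> 0 -a-> 4 -c-> 4 -a-> 0 -b-> 1 -b-> 3 -b-> 1 -a-> 2 -c-> 4 -b-> 0 -a-> 4 -b-> 0 -c-> 1 -c-> 0 -a-> 4 -b-> 0 -c-> 1  → end 1, rejected
w2: Trace: 4 -c-> 4 -a-> 0 -c-> 1 -c-> 0 -a-> 4 -a-> 0 -a-> 4 -c-> 4 -b-> 0 -b-> 1 -a-> 2  → end 2, accepted
w3: Trace: 4 -b-> 0 -b-> 1 -b-> 3 -b-> 1 -b-> 3 -a-> 0 -b-> 1 -c-> 0 -c-> 1 -c-> 0 -c-> 1 -b-> 3 -b-> 1  → end 1, rejected
w4: Trace: 4 -a-> 0 -b-> 1 -b-> 3 -b-> 1 -b-> 3 -c-> 2 -a-> 4 -a-> 0 -a-> 4 -c-> 4 -b-> 0 -b-> 1 -c-> 0 -a-> 4 -b-> 0 -a-> 4 -c-> 4 -c-> 4 -b-> 0  → end 0, accepted
w5: Trace: 4 -a-> 0 -c-> 1 -b-> 3 -c-> 2 -c-> 4 -c-> 4 -a-> 0 -b-> 1 -b-> 3  → end 3, rejected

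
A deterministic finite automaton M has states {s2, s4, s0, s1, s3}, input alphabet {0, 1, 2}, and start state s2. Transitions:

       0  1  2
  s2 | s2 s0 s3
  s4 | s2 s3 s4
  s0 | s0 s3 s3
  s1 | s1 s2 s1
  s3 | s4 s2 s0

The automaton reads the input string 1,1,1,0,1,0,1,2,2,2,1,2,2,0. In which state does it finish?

s4

s2 → s0 → s3 → s2 → s2 → s0 → s0 → s3 → s0 → s3 → s0 → s3 → s0 → s3 → s4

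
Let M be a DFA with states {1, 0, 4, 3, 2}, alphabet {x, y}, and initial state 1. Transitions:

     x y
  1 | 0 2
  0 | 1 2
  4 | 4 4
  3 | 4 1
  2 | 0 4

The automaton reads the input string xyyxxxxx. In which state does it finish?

4

1 → 0 → 2 → 4 → 4 → 4 → 4 → 4 → 4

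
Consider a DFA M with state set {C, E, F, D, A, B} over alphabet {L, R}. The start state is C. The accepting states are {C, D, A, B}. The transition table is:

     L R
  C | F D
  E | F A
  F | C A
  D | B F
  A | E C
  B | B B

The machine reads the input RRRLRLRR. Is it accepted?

Yes

start at C
read 'R': C → D
read 'R': D → F
read 'R': F → A
read 'L': A → E
read 'R': E → A
read 'L': A → E
read 'R': E → A
read 'R': A → C
End state C is accepting.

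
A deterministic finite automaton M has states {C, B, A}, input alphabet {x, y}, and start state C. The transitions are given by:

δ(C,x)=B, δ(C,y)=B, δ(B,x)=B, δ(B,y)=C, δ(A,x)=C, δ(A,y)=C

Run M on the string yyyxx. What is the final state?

C → B → C → B → B → B

B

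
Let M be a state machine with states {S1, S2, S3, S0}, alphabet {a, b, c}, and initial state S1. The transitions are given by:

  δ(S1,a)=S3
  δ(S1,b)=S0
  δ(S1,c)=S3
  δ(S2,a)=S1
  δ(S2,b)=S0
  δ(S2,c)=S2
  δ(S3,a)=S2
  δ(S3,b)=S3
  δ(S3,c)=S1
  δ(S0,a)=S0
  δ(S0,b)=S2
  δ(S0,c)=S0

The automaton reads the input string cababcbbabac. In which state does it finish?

S0

Trace: S1 -c-> S3 -a-> S2 -b-> S0 -a-> S0 -b-> S2 -c-> S2 -b-> S0 -b-> S2 -a-> S1 -b-> S0 -a-> S0 -c-> S0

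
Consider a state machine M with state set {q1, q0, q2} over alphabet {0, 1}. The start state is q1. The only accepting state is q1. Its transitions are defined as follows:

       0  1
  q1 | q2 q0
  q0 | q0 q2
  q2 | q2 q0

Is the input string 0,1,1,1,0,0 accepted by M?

Trace: q1 -0-> q2 -1-> q0 -1-> q2 -1-> q0 -0-> q0 -0-> q0
End state q0 is not accepting.

No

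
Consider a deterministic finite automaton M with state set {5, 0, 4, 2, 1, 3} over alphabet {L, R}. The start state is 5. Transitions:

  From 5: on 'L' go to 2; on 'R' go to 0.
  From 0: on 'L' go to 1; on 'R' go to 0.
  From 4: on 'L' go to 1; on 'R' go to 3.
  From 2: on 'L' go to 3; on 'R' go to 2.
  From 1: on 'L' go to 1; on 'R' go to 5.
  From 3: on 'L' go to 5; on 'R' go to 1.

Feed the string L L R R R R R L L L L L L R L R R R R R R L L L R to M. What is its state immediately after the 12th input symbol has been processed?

5 → 2 → 3 → 1 → 5 → 0 → 0 → 0 → 1 → 1 → 1 → 1 → 1
After 12 symbols: 1.

1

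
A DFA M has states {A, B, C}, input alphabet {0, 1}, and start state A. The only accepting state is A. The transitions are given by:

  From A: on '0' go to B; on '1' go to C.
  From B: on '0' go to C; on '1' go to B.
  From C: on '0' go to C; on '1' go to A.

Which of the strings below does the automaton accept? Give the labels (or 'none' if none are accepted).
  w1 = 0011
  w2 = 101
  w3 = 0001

w2, w3

w1: Trace: A -0-> B -0-> C -1-> A -1-> C  → end C, rejected
w2: Trace: A -1-> C -0-> C -1-> A  → end A, accepted
w3: Trace: A -0-> B -0-> C -0-> C -1-> A  → end A, accepted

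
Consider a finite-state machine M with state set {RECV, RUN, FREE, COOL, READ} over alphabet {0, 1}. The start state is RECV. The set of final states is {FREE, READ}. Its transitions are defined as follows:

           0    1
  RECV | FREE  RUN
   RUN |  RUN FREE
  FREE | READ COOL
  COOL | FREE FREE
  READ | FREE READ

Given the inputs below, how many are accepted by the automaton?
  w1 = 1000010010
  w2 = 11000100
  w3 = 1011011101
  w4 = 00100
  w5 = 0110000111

w1: RECV → RUN → RUN → RUN → RUN → RUN → FREE → READ → FREE → COOL → FREE  → end FREE, accepted
w2: RECV → RUN → FREE → READ → FREE → READ → READ → FREE → READ  → end READ, accepted
w3: RECV → RUN → RUN → FREE → COOL → FREE → COOL → FREE → COOL → FREE → COOL  → end COOL, rejected
w4: RECV → FREE → READ → READ → FREE → READ  → end READ, accepted
w5: RECV → FREE → COOL → FREE → READ → FREE → READ → FREE → COOL → FREE → COOL  → end COOL, rejected

3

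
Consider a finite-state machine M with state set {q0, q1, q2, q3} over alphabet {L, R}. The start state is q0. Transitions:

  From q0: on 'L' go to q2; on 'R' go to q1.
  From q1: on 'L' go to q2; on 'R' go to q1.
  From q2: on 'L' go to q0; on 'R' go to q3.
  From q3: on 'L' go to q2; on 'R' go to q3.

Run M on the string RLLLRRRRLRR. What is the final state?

q3

start at q0
read 'R': q0 → q1
read 'L': q1 → q2
read 'L': q2 → q0
read 'L': q0 → q2
read 'R': q2 → q3
read 'R': q3 → q3
read 'R': q3 → q3
read 'R': q3 → q3
read 'L': q3 → q2
read 'R': q2 → q3
read 'R': q3 → q3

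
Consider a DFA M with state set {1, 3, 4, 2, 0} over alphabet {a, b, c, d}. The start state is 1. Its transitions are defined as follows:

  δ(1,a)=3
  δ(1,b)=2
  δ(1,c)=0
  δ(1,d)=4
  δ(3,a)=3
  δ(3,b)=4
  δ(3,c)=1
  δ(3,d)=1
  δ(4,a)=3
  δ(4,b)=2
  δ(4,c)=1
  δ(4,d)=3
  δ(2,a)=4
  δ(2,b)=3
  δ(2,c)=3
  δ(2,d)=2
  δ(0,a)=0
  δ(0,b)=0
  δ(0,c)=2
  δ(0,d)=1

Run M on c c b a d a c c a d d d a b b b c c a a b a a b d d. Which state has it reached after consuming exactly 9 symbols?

0

Trace: 1 -c-> 0 -c-> 2 -b-> 3 -a-> 3 -d-> 1 -a-> 3 -c-> 1 -c-> 0 -a-> 0
After 9 symbols: 0.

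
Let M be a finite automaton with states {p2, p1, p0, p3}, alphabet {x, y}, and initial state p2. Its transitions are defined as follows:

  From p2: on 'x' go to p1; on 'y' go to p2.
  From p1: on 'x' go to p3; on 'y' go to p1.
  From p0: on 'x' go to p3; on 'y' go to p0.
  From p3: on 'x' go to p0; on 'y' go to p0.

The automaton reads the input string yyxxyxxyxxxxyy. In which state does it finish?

p0

p2 → p2 → p2 → p1 → p3 → p0 → p3 → p0 → p0 → p3 → p0 → p3 → p0 → p0 → p0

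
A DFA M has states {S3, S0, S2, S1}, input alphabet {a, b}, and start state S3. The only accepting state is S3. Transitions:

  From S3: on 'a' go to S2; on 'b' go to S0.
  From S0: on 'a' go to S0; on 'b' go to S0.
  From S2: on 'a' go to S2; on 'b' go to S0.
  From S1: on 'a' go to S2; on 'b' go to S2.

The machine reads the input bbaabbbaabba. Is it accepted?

Trace: S3 -b-> S0 -b-> S0 -a-> S0 -a-> S0 -b-> S0 -b-> S0 -b-> S0 -a-> S0 -a-> S0 -b-> S0 -b-> S0 -a-> S0
End state S0 is not accepting.

No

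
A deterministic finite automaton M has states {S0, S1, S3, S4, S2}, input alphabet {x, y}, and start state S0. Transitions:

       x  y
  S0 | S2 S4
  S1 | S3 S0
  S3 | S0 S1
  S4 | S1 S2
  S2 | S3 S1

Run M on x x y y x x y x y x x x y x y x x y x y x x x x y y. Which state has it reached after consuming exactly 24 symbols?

Trace: S0 -x-> S2 -x-> S3 -y-> S1 -y-> S0 -x-> S2 -x-> S3 -y-> S1 -x-> S3 -y-> S1 -x-> S3 -x-> S0 -x-> S2 -y-> S1 -x-> S3 -y-> S1 -x-> S3 -x-> S0 -y-> S4 -x-> S1 -y-> S0 -x-> S2 -x-> S3 -x-> S0 -x-> S2
After 24 symbols: S2.

S2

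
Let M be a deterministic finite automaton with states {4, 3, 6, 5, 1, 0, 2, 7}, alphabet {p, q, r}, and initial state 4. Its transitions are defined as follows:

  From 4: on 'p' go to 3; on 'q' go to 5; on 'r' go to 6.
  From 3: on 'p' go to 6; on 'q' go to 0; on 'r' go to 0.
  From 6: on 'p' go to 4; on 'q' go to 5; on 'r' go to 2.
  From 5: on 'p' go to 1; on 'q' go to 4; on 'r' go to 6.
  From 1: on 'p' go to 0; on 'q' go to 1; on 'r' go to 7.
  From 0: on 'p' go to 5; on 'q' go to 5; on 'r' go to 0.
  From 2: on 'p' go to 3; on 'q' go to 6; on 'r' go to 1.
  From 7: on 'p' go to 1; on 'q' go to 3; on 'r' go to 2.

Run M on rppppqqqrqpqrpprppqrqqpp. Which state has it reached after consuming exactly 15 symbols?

0

Trace: 4 -r-> 6 -p-> 4 -p-> 3 -p-> 6 -p-> 4 -q-> 5 -q-> 4 -q-> 5 -r-> 6 -q-> 5 -p-> 1 -q-> 1 -r-> 7 -p-> 1 -p-> 0
After 15 symbols: 0.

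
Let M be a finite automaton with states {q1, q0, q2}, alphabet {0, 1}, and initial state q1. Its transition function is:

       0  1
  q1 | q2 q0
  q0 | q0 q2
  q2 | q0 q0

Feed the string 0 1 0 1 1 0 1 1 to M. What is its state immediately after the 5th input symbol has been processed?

q0

Trace: q1 -0-> q2 -1-> q0 -0-> q0 -1-> q2 -1-> q0
After 5 symbols: q0.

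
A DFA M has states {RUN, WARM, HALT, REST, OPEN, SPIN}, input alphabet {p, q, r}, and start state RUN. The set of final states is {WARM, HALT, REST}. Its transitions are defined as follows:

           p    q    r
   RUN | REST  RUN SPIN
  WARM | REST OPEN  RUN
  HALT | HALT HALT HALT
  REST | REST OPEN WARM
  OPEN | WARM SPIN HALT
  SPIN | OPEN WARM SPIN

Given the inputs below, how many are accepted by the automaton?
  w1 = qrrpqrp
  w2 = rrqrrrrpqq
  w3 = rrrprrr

w1: RUN → RUN → SPIN → SPIN → OPEN → SPIN → SPIN → OPEN  → end OPEN, rejected
w2: RUN → SPIN → SPIN → WARM → RUN → SPIN → SPIN → SPIN → OPEN → SPIN → WARM  → end WARM, accepted
w3: RUN → SPIN → SPIN → SPIN → OPEN → HALT → HALT → HALT  → end HALT, accepted

2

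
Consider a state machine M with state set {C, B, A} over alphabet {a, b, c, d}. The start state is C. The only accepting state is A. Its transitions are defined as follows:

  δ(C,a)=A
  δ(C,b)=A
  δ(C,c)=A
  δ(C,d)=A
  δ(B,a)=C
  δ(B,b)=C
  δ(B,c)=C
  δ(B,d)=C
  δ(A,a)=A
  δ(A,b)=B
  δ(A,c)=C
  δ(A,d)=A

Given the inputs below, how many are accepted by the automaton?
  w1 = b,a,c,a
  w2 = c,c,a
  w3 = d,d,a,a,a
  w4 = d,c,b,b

3

w1: Trace: C -b-> A -a-> A -c-> C -a-> A  → end A, accepted
w2: Trace: C -c-> A -c-> C -a-> A  → end A, accepted
w3: Trace: C -d-> A -d-> A -a-> A -a-> A -a-> A  → end A, accepted
w4: Trace: C -d-> A -c-> C -b-> A -b-> B  → end B, rejected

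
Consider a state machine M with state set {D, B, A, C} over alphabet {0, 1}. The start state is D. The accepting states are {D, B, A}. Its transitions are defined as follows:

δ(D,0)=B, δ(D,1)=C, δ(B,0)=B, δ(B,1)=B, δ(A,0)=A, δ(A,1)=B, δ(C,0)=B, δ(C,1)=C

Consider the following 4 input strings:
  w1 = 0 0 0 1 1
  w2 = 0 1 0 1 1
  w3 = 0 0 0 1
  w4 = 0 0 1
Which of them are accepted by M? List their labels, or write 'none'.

w1, w2, w3, w4

w1:
  start at D
  read '0': D → B
  read '0': B → B
  read '0': B → B
  read '1': B → B
  read '1': B → B
  end B, accepted
w2:
  start at D
  read '0': D → B
  read '1': B → B
  read '0': B → B
  read '1': B → B
  read '1': B → B
  end B, accepted
w3:
  start at D
  read '0': D → B
  read '0': B → B
  read '0': B → B
  read '1': B → B
  end B, accepted
w4:
  start at D
  read '0': D → B
  read '0': B → B
  read '1': B → B
  end B, accepted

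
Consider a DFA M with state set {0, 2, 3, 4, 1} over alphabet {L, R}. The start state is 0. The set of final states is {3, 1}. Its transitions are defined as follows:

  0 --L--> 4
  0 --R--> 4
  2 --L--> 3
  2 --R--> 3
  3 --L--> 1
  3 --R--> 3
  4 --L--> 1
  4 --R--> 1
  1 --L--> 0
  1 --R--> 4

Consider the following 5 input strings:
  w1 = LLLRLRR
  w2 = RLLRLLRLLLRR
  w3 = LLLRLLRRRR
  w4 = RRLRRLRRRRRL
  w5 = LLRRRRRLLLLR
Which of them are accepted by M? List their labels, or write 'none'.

w1, w3, w4

w1: 0 → 4 → 1 → 0 → 4 → 1 → 4 → 1  → end 1, accepted
w2: 0 → 4 → 1 → 0 → 4 → 1 → 0 → 4 → 1 → 0 → 4 → 1 → 4  → end 4, rejected
w3: 0 → 4 → 1 → 0 → 4 → 1 → 0 → 4 → 1 → 4 → 1  → end 1, accepted
w4: 0 → 4 → 1 → 0 → 4 → 1 → 0 → 4 → 1 → 4 → 1 → 4 → 1  → end 1, accepted
w5: 0 → 4 → 1 → 4 → 1 → 4 → 1 → 4 → 1 → 0 → 4 → 1 → 4  → end 4, rejected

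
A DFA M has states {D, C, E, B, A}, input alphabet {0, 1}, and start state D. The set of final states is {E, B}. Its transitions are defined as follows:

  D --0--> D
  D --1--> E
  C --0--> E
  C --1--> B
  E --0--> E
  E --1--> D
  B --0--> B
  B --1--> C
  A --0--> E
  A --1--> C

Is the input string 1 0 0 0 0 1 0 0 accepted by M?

No

start at D
read '1': D → E
read '0': E → E
read '0': E → E
read '0': E → E
read '0': E → E
read '1': E → D
read '0': D → D
read '0': D → D
End state D is not accepting.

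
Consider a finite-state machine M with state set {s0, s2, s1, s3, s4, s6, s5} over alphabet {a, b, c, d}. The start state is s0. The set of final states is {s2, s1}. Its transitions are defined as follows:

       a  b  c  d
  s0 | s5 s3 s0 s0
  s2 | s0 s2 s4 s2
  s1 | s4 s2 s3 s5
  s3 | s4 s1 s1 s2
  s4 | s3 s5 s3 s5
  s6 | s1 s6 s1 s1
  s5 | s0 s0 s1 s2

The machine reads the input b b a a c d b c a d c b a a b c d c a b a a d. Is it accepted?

No

start at s0
read 'b': s0 → s3
read 'b': s3 → s1
read 'a': s1 → s4
read 'a': s4 → s3
read 'c': s3 → s1
read 'd': s1 → s5
read 'b': s5 → s0
read 'c': s0 → s0
read 'a': s0 → s5
read 'd': s5 → s2
read 'c': s2 → s4
read 'b': s4 → s5
read 'a': s5 → s0
read 'a': s0 → s5
read 'b': s5 → s0
read 'c': s0 → s0
read 'd': s0 → s0
read 'c': s0 → s0
read 'a': s0 → s5
read 'b': s5 → s0
read 'a': s0 → s5
read 'a': s5 → s0
read 'd': s0 → s0
End state s0 is not accepting.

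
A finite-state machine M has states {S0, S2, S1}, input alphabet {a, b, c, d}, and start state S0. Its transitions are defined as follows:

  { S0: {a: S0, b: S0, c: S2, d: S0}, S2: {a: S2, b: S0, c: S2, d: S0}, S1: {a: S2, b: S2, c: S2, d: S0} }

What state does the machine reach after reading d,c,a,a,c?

S0 → S0 → S2 → S2 → S2 → S2

S2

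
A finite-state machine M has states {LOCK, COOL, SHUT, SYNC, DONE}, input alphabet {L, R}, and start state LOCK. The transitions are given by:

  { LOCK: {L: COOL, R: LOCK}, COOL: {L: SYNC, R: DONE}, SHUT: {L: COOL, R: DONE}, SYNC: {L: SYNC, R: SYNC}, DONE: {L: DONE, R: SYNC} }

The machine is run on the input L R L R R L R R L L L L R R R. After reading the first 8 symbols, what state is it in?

start at LOCK
read 'L': LOCK → COOL
read 'R': COOL → DONE
read 'L': DONE → DONE
read 'R': DONE → SYNC
read 'R': SYNC → SYNC
read 'L': SYNC → SYNC
read 'R': SYNC → SYNC
read 'R': SYNC → SYNC
After 8 symbols: SYNC.

SYNC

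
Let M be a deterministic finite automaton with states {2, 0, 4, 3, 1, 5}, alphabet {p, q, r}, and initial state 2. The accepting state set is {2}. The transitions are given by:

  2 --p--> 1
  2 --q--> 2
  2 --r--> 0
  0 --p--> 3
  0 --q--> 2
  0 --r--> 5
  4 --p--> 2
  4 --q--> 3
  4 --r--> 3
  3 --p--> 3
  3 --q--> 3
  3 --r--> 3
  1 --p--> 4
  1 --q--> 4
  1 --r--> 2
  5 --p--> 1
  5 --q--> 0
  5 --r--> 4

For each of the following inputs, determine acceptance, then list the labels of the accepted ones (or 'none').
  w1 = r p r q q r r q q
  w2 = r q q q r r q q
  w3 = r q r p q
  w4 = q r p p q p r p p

w2

w1: Trace: 2 -r-> 0 -p-> 3 -r-> 3 -q-> 3 -q-> 3 -r-> 3 -r-> 3 -q-> 3 -q-> 3  → end 3, rejected
w2: Trace: 2 -r-> 0 -q-> 2 -q-> 2 -q-> 2 -r-> 0 -r-> 5 -q-> 0 -q-> 2  → end 2, accepted
w3: Trace: 2 -r-> 0 -q-> 2 -r-> 0 -p-> 3 -q-> 3  → end 3, rejected
w4: Trace: 2 -q-> 2 -r-> 0 -p-> 3 -p-> 3 -q-> 3 -p-> 3 -r-> 3 -p-> 3 -p-> 3  → end 3, rejected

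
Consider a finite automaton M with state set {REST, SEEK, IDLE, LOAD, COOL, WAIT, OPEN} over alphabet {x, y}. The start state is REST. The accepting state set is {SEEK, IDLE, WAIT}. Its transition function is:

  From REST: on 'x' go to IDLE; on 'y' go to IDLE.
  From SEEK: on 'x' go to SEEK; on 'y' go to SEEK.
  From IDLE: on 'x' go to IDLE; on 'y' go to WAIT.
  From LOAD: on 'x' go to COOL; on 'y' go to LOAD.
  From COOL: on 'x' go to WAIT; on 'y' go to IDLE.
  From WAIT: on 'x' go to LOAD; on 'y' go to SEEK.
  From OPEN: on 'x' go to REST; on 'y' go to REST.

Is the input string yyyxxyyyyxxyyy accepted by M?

Yes

start at REST
read 'y': REST → IDLE
read 'y': IDLE → WAIT
read 'y': WAIT → SEEK
read 'x': SEEK → SEEK
read 'x': SEEK → SEEK
read 'y': SEEK → SEEK
read 'y': SEEK → SEEK
read 'y': SEEK → SEEK
read 'y': SEEK → SEEK
read 'x': SEEK → SEEK
read 'x': SEEK → SEEK
read 'y': SEEK → SEEK
read 'y': SEEK → SEEK
read 'y': SEEK → SEEK
End state SEEK is accepting.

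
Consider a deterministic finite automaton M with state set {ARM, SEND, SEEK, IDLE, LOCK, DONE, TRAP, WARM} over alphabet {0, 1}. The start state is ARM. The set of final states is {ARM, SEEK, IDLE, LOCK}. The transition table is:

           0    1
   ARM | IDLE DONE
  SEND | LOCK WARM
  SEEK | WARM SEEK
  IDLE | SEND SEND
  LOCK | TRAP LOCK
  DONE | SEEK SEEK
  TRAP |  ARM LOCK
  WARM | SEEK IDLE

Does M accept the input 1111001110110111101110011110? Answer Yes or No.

No

ARM → DONE → SEEK → SEEK → SEEK → WARM → SEEK → SEEK → SEEK → SEEK → WARM → IDLE → SEND → LOCK → LOCK → LOCK → LOCK → LOCK → TRAP → LOCK → LOCK → LOCK → TRAP → ARM → DONE → SEEK → SEEK → SEEK → WARM
End state WARM is not accepting.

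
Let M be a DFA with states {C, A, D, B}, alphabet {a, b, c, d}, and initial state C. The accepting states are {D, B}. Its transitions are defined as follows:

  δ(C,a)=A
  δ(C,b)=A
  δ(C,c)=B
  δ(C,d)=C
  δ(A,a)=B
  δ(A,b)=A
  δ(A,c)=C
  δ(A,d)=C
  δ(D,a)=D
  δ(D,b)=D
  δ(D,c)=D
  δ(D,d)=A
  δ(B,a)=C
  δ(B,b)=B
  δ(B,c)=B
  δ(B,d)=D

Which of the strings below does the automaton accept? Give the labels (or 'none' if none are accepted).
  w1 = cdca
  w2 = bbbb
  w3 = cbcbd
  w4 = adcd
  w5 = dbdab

w1:
  start at C
  read 'c': C → B
  read 'd': B → D
  read 'c': D → D
  read 'a': D → D
  end D, accepted
w2:
  start at C
  read 'b': C → A
  read 'b': A → A
  read 'b': A → A
  read 'b': A → A
  end A, rejected
w3:
  start at C
  read 'c': C → B
  read 'b': B → B
  read 'c': B → B
  read 'b': B → B
  read 'd': B → D
  end D, accepted
w4:
  start at C
  read 'a': C → A
  read 'd': A → C
  read 'c': C → B
  read 'd': B → D
  end D, accepted
w5:
  start at C
  read 'd': C → C
  read 'b': C → A
  read 'd': A → C
  read 'a': C → A
  read 'b': A → A
  end A, rejected

w1, w3, w4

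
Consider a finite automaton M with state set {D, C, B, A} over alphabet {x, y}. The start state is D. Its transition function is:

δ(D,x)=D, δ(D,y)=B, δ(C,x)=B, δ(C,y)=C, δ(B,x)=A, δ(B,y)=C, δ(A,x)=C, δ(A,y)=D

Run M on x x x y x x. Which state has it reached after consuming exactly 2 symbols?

D → D → D
After 2 symbols: D.

D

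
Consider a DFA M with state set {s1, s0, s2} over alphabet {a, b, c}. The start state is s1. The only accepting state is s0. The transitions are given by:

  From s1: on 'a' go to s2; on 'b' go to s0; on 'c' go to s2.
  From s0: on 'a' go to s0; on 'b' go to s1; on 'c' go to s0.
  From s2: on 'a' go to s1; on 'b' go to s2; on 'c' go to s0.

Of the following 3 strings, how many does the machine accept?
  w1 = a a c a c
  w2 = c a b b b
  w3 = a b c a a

2

w1:
  start at s1
  read 'a': s1 → s2
  read 'a': s2 → s1
  read 'c': s1 → s2
  read 'a': s2 → s1
  read 'c': s1 → s2
  end s2, rejected
w2:
  start at s1
  read 'c': s1 → s2
  read 'a': s2 → s1
  read 'b': s1 → s0
  read 'b': s0 → s1
  read 'b': s1 → s0
  end s0, accepted
w3:
  start at s1
  read 'a': s1 → s2
  read 'b': s2 → s2
  read 'c': s2 → s0
  read 'a': s0 → s0
  read 'a': s0 → s0
  end s0, accepted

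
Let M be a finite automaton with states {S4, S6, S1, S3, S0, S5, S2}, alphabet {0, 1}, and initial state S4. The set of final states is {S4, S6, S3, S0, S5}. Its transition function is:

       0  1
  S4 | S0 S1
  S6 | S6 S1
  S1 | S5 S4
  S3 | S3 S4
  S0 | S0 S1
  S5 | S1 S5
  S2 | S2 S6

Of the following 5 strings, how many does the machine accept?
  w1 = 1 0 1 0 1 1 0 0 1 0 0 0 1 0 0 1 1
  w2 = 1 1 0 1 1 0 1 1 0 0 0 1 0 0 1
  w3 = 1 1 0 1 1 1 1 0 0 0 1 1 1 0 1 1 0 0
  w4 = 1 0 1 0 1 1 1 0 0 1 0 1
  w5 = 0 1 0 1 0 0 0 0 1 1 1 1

4

w1: S4 → S1 → S5 → S5 → S1 → S4 → S1 → S5 → S1 → S4 → S0 → S0 → S0 → S1 → S5 → S1 → S4 → S1  → end S1, rejected
w2: S4 → S1 → S4 → S0 → S1 → S4 → S0 → S1 → S4 → S0 → S0 → S0 → S1 → S5 → S1 → S4  → end S4, accepted
w3: S4 → S1 → S4 → S0 → S1 → S4 → S1 → S4 → S0 → S0 → S0 → S1 → S4 → S1 → S5 → S5 → S5 → S1 → S5  → end S5, accepted
w4: S4 → S1 → S5 → S5 → S1 → S4 → S1 → S4 → S0 → S0 → S1 → S5 → S5  → end S5, accepted
w5: S4 → S0 → S1 → S5 → S5 → S1 → S5 → S1 → S5 → S5 → S5 → S5 → S5  → end S5, accepted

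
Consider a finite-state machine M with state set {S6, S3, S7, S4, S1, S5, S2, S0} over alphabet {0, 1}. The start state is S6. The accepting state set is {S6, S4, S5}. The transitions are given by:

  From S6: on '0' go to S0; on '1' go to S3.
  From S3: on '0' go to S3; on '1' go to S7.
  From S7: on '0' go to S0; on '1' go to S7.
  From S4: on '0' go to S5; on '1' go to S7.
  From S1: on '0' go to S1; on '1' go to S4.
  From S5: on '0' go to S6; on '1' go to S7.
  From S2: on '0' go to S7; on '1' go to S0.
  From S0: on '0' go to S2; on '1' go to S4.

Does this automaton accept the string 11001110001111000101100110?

Yes

start at S6
read '1': S6 → S3
read '1': S3 → S7
read '0': S7 → S0
read '0': S0 → S2
read '1': S2 → S0
read '1': S0 → S4
read '1': S4 → S7
read '0': S7 → S0
read '0': S0 → S2
read '0': S2 → S7
read '1': S7 → S7
read '1': S7 → S7
read '1': S7 → S7
read '1': S7 → S7
read '0': S7 → S0
read '0': S0 → S2
read '0': S2 → S7
read '1': S7 → S7
read '0': S7 → S0
read '1': S0 → S4
read '1': S4 → S7
read '0': S7 → S0
read '0': S0 → S2
read '1': S2 → S0
read '1': S0 → S4
read '0': S4 → S5
End state S5 is accepting.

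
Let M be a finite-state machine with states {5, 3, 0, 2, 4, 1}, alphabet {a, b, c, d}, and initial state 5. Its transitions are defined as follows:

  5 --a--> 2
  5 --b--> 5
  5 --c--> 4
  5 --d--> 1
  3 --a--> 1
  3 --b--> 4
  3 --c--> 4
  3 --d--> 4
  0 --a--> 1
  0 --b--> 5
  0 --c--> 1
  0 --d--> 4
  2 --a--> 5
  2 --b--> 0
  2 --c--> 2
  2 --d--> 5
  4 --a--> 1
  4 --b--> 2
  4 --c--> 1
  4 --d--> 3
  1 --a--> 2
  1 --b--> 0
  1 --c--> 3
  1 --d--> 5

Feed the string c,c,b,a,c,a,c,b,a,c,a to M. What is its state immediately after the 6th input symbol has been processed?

5 → 4 → 1 → 0 → 1 → 3 → 1
After 6 symbols: 1.

1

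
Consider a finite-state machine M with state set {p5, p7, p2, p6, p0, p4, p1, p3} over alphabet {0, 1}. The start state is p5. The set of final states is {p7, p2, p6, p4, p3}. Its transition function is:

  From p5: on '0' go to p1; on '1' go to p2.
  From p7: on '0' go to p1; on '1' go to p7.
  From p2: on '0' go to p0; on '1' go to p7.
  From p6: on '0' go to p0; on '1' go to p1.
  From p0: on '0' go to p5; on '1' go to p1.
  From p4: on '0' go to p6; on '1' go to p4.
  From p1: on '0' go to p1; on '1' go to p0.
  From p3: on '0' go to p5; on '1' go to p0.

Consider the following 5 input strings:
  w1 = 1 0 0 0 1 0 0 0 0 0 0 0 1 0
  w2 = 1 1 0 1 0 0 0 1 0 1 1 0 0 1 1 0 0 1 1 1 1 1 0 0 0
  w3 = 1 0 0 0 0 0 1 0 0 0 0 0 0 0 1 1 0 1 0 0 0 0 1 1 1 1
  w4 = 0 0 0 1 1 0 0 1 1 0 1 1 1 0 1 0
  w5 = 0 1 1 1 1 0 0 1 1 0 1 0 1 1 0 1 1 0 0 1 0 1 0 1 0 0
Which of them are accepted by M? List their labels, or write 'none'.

w1: p5 → p2 → p0 → p5 → p1 → p0 → p5 → p1 → p1 → p1 → p1 → p1 → p1 → p0 → p5  → end p5, rejected
w2: p5 → p2 → p7 → p1 → p0 → p5 → p1 → p1 → p0 → p5 → p2 → p7 → p1 → p1 → p0 → p1 → p1 → p1 → p0 → p1 → p0 → p1 → p0 → p5 → p1 → p1  → end p1, rejected
w3: p5 → p2 → p0 → p5 → p1 → p1 → p1 → p0 → p5 → p1 → p1 → p1 → p1 → p1 → p1 → p0 → p1 → p1 → p0 → p5 → p1 → p1 → p1 → p0 → p1 → p0 → p1  → end p1, rejected
w4: p5 → p1 → p1 → p1 → p0 → p1 → p1 → p1 → p0 → p1 → p1 → p0 → p1 → p0 → p5 → p2 → p0  → end p0, rejected
w5: p5 → p1 → p0 → p1 → p0 → p1 → p1 → p1 → p0 → p1 → p1 → p0 → p5 → p2 → p7 → p1 → p0 → p1 → p1 → p1 → p0 → p5 → p2 → p0 → p1 → p1 → p1  → end p1, rejected

none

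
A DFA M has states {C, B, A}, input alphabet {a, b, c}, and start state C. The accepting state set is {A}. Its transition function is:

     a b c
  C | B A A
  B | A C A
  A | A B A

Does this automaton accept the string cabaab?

C → A → A → B → A → A → B
End state B is not accepting.

No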